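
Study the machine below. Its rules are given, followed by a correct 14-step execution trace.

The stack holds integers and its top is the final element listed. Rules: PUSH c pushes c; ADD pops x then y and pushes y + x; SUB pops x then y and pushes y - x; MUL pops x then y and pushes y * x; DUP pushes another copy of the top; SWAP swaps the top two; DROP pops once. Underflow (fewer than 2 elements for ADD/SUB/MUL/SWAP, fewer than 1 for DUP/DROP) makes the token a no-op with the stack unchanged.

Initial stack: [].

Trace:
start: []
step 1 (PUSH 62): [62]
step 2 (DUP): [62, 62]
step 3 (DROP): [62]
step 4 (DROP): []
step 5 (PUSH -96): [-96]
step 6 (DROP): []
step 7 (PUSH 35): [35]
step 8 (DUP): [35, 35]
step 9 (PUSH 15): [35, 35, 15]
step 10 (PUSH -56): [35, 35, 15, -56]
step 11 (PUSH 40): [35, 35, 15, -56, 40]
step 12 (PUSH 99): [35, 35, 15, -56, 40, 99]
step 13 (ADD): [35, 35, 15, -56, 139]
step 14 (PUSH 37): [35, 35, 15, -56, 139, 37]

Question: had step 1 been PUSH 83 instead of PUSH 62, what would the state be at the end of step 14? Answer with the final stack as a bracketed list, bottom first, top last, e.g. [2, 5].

(re-executing from step 1 with the substitution; state before step 1: [])
step 1 (PUSH 83): [83]
step 2 (DUP): [83, 83]
step 3 (DROP): [83]
step 4 (DROP): []
step 5 (PUSH -96): [-96]
step 6 (DROP): []
step 7 (PUSH 35): [35]
step 8 (DUP): [35, 35]
step 9 (PUSH 15): [35, 35, 15]
step 10 (PUSH -56): [35, 35, 15, -56]
step 11 (PUSH 40): [35, 35, 15, -56, 40]
step 12 (PUSH 99): [35, 35, 15, -56, 40, 99]
step 13 (ADD): [35, 35, 15, -56, 139]
step 14 (PUSH 37): [35, 35, 15, -56, 139, 37]

[35, 35, 15, -56, 139, 37]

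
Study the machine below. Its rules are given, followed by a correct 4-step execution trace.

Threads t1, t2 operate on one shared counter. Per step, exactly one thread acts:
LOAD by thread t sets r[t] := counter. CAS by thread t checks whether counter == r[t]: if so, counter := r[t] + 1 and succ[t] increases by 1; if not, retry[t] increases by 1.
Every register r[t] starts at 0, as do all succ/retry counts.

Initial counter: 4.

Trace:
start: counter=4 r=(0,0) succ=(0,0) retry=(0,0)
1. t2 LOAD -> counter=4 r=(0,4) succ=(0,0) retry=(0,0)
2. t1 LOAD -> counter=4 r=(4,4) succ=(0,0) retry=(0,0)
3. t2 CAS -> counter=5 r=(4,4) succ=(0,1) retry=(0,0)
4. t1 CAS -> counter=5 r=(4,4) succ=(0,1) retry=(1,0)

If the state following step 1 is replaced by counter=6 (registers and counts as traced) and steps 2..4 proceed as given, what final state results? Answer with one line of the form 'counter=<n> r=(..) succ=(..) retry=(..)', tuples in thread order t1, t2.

counter=7 r=(6,4) succ=(1,0) retry=(0,1)

state after step 1 := counter=6 r=(0,4) succ=(0,0) retry=(0,0)
2. t1 LOAD -> counter=6 r=(6,4) succ=(0,0) retry=(0,0)
3. t2 CAS -> counter=6 r=(6,4) succ=(0,0) retry=(0,1)
4. t1 CAS -> counter=7 r=(6,4) succ=(1,0) retry=(0,1)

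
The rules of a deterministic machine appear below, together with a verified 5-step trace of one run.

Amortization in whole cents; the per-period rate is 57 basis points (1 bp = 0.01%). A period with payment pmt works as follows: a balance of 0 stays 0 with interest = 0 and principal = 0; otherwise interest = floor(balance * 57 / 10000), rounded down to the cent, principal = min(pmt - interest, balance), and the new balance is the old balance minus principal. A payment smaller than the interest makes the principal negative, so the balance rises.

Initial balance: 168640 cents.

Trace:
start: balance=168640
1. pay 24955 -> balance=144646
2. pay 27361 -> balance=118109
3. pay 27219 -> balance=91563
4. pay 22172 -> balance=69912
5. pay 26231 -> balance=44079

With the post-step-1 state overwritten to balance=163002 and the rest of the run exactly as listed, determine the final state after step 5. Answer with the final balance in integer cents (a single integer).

62857

state after step 1 := balance=163002
2. pay 27361 -> balance=136570
3. pay 27219 -> balance=110129
4. pay 22172 -> balance=88584
5. pay 26231 -> balance=62857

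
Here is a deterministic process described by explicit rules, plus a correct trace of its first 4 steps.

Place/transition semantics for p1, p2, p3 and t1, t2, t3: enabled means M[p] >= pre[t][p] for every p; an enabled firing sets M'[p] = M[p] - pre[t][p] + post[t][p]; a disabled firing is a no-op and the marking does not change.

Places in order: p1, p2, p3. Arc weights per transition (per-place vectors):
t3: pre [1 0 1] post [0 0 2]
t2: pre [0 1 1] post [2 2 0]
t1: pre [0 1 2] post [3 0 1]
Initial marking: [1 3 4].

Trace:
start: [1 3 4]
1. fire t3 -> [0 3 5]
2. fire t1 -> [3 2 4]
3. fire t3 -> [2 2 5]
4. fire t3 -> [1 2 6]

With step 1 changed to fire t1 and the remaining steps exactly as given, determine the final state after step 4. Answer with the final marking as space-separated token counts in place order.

5 1 4

(re-executing from step 1 with the substitution; state before step 1: [1 3 4])
1. fire t1 -> [4 2 3]
2. fire t1 -> [7 1 2]
3. fire t3 -> [6 1 3]
4. fire t3 -> [5 1 4]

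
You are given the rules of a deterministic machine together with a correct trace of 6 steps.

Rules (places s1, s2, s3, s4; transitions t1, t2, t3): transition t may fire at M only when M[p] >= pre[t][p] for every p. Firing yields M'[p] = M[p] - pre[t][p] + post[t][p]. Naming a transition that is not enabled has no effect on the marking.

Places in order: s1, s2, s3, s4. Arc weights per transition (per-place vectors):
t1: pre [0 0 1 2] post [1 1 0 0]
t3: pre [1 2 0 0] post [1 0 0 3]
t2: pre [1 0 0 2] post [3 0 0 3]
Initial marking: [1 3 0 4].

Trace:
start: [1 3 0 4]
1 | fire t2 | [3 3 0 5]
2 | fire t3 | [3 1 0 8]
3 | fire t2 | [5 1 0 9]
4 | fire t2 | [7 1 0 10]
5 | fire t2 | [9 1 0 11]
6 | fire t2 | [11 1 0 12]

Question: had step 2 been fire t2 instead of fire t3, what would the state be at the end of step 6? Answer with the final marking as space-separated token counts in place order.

13 3 0 10

(re-executing from step 2 with the substitution; state before step 2: [3 3 0 5])
2 | fire t2 | [5 3 0 6]
3 | fire t2 | [7 3 0 7]
4 | fire t2 | [9 3 0 8]
5 | fire t2 | [11 3 0 9]
6 | fire t2 | [13 3 0 10]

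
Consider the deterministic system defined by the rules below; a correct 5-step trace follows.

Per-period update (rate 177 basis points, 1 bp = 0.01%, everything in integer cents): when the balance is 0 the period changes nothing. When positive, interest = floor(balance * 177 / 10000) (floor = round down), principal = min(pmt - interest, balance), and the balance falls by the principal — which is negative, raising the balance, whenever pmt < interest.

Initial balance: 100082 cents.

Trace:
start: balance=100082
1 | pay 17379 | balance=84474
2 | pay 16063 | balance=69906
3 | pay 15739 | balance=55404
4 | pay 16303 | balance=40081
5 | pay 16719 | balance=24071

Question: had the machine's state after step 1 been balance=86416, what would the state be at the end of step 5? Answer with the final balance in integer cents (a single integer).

state after step 1 := balance=86416
2 | pay 16063 | balance=71882
3 | pay 15739 | balance=57415
4 | pay 16303 | balance=42128
5 | pay 16719 | balance=26154

26154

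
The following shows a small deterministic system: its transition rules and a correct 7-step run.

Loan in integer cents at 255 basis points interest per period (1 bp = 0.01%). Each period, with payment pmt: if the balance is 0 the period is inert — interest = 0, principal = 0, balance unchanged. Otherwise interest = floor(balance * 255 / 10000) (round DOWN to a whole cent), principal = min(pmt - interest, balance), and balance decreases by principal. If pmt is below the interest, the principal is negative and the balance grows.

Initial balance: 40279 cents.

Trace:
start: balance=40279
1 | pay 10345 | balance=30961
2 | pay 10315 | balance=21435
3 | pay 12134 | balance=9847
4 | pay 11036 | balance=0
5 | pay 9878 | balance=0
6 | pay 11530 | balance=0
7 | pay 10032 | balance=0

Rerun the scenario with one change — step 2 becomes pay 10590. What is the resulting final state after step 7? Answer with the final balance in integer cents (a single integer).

0

(re-executing from step 2 with the substitution; state before step 2: balance=30961)
2 | pay 10590 | balance=21160
3 | pay 12134 | balance=9565
4 | pay 11036 | balance=0
5 | pay 9878 | balance=0
6 | pay 11530 | balance=0
7 | pay 10032 | balance=0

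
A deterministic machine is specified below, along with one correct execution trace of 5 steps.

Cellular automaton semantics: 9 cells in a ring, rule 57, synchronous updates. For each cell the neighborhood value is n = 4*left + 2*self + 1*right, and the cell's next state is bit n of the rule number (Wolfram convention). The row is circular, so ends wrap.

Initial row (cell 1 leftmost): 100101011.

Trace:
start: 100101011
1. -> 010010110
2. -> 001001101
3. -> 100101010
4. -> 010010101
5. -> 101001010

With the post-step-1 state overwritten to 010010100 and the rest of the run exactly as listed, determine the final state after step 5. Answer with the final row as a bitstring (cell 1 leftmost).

101001010

state after step 1 := 010010100
2. -> 001001011
3. -> 100100110
4. -> 010010101
5. -> 101001010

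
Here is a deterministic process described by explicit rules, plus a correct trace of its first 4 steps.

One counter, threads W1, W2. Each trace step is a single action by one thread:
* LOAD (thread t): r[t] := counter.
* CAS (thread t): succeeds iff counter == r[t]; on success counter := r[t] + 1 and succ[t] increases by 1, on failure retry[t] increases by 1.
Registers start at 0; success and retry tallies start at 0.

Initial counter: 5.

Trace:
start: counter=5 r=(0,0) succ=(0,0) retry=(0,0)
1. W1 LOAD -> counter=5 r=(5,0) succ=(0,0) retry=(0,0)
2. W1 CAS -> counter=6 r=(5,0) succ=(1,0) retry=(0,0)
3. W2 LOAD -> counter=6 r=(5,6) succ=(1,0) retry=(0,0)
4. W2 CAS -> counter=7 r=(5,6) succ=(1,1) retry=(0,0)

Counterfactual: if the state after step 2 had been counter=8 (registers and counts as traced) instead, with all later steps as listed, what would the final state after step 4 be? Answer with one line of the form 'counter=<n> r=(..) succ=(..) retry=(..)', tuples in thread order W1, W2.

counter=9 r=(5,8) succ=(1,1) retry=(0,0)

state after step 2 := counter=8 r=(5,0) succ=(1,0) retry=(0,0)
3. W2 LOAD -> counter=8 r=(5,8) succ=(1,0) retry=(0,0)
4. W2 CAS -> counter=9 r=(5,8) succ=(1,1) retry=(0,0)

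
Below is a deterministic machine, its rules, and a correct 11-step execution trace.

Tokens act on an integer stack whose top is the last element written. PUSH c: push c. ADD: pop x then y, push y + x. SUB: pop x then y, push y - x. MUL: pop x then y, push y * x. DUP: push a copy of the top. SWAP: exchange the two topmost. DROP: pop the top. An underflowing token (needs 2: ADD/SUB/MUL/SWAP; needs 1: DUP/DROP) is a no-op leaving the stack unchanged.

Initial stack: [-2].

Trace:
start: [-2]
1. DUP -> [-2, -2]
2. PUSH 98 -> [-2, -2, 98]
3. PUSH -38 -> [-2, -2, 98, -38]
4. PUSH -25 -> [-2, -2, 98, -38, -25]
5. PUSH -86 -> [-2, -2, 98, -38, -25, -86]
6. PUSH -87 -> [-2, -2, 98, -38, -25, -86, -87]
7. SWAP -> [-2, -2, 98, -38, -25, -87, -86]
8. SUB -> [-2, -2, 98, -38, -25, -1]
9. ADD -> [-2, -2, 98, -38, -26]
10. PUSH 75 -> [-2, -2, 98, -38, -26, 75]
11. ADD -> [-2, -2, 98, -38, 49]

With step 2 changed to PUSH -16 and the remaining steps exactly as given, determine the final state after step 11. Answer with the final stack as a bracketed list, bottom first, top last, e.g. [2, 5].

[-2, -2, -16, -38, 49]

(re-executing from step 2 with the substitution; state before step 2: [-2, -2])
2. PUSH -16 -> [-2, -2, -16]
3. PUSH -38 -> [-2, -2, -16, -38]
4. PUSH -25 -> [-2, -2, -16, -38, -25]
5. PUSH -86 -> [-2, -2, -16, -38, -25, -86]
6. PUSH -87 -> [-2, -2, -16, -38, -25, -86, -87]
7. SWAP -> [-2, -2, -16, -38, -25, -87, -86]
8. SUB -> [-2, -2, -16, -38, -25, -1]
9. ADD -> [-2, -2, -16, -38, -26]
10. PUSH 75 -> [-2, -2, -16, -38, -26, 75]
11. ADD -> [-2, -2, -16, -38, 49]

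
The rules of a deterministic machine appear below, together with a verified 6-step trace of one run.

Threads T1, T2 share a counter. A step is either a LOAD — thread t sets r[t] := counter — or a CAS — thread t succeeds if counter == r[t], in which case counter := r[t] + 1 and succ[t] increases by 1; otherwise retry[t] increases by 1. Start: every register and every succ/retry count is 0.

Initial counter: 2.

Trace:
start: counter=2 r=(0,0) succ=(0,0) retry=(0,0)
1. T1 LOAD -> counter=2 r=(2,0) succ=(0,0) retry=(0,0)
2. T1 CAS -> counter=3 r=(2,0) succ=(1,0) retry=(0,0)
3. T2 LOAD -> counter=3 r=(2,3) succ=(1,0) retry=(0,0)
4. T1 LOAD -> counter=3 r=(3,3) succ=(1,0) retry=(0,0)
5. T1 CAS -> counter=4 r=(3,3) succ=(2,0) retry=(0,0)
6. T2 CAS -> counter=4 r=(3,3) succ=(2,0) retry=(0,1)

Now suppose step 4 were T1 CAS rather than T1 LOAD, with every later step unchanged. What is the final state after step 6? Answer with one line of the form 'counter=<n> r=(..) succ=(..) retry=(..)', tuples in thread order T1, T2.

counter=4 r=(2,3) succ=(1,1) retry=(2,0)

(re-executing from step 4 with the substitution; state before step 4: counter=3 r=(2,3) succ=(1,0) retry=(0,0))
4. T1 CAS -> counter=3 r=(2,3) succ=(1,0) retry=(1,0)
5. T1 CAS -> counter=3 r=(2,3) succ=(1,0) retry=(2,0)
6. T2 CAS -> counter=4 r=(2,3) succ=(1,1) retry=(2,0)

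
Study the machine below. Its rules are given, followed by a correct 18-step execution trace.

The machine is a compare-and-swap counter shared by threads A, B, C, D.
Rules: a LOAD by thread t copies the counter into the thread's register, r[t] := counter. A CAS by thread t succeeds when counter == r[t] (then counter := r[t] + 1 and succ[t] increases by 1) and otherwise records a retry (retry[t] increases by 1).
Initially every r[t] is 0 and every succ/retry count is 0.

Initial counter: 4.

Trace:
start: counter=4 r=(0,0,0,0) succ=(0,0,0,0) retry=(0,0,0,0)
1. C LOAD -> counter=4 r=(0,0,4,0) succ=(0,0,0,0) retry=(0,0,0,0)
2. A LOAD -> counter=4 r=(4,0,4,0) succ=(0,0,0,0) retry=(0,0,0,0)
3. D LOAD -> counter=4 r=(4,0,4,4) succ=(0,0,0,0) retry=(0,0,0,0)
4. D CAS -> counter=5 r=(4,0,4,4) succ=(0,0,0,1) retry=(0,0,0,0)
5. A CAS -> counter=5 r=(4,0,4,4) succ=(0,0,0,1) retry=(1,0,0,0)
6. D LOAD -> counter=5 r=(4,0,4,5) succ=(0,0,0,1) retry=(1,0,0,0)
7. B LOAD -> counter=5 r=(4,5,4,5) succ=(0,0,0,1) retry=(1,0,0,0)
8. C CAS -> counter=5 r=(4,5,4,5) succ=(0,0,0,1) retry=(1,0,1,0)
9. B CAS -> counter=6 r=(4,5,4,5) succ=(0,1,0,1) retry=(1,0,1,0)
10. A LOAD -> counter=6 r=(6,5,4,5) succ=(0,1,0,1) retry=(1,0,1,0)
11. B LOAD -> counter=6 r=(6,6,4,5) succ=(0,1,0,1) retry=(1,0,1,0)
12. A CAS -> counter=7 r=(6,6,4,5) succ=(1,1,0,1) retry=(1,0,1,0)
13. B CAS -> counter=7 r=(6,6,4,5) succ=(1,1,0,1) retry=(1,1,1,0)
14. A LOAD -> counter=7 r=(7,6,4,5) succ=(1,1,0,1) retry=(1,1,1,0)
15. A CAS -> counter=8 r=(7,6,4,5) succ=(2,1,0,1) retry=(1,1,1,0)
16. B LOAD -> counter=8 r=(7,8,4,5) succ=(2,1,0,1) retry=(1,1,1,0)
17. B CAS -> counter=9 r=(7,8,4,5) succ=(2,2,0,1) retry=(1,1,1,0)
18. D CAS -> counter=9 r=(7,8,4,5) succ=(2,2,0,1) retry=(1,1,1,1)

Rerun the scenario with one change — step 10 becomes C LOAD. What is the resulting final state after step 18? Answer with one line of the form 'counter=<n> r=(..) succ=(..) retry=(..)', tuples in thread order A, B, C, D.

counter=9 r=(7,8,6,5) succ=(1,3,0,1) retry=(2,0,1,1)

(re-executing from step 10 with the substitution; state before step 10: counter=6 r=(4,5,4,5) succ=(0,1,0,1) retry=(1,0,1,0))
10. C LOAD -> counter=6 r=(4,5,6,5) succ=(0,1,0,1) retry=(1,0,1,0)
11. B LOAD -> counter=6 r=(4,6,6,5) succ=(0,1,0,1) retry=(1,0,1,0)
12. A CAS -> counter=6 r=(4,6,6,5) succ=(0,1,0,1) retry=(2,0,1,0)
13. B CAS -> counter=7 r=(4,6,6,5) succ=(0,2,0,1) retry=(2,0,1,0)
14. A LOAD -> counter=7 r=(7,6,6,5) succ=(0,2,0,1) retry=(2,0,1,0)
15. A CAS -> counter=8 r=(7,6,6,5) succ=(1,2,0,1) retry=(2,0,1,0)
16. B LOAD -> counter=8 r=(7,8,6,5) succ=(1,2,0,1) retry=(2,0,1,0)
17. B CAS -> counter=9 r=(7,8,6,5) succ=(1,3,0,1) retry=(2,0,1,0)
18. D CAS -> counter=9 r=(7,8,6,5) succ=(1,3,0,1) retry=(2,0,1,1)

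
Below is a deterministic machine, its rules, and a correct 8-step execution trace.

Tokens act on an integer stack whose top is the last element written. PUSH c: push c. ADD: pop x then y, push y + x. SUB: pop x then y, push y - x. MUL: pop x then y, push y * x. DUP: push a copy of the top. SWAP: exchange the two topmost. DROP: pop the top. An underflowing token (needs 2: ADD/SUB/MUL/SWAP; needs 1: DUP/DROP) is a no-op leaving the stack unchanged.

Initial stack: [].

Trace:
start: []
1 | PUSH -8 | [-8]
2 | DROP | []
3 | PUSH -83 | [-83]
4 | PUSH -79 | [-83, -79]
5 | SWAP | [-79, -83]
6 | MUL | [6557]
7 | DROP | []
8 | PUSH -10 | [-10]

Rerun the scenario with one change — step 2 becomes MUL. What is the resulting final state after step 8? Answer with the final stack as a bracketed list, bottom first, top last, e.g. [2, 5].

[-8, -10]

(re-executing from step 2 with the substitution; state before step 2: [-8])
2 | MUL | [-8]
3 | PUSH -83 | [-8, -83]
4 | PUSH -79 | [-8, -83, -79]
5 | SWAP | [-8, -79, -83]
6 | MUL | [-8, 6557]
7 | DROP | [-8]
8 | PUSH -10 | [-8, -10]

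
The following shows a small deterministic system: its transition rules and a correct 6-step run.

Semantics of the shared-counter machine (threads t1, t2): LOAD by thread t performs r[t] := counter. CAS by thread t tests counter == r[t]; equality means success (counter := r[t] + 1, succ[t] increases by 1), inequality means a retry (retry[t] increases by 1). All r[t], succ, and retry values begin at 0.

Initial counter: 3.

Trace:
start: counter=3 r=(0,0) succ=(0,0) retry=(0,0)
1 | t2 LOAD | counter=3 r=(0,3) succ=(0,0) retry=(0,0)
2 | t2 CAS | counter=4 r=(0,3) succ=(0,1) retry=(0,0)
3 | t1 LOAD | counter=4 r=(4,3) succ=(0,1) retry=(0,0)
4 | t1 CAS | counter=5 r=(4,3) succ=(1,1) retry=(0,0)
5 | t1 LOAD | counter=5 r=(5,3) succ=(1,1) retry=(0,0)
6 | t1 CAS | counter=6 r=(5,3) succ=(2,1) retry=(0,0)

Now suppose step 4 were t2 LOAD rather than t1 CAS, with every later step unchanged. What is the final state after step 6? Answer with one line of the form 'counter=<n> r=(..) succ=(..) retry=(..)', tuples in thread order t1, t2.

(re-executing from step 4 with the substitution; state before step 4: counter=4 r=(4,3) succ=(0,1) retry=(0,0))
4 | t2 LOAD | counter=4 r=(4,4) succ=(0,1) retry=(0,0)
5 | t1 LOAD | counter=4 r=(4,4) succ=(0,1) retry=(0,0)
6 | t1 CAS | counter=5 r=(4,4) succ=(1,1) retry=(0,0)

counter=5 r=(4,4) succ=(1,1) retry=(0,0)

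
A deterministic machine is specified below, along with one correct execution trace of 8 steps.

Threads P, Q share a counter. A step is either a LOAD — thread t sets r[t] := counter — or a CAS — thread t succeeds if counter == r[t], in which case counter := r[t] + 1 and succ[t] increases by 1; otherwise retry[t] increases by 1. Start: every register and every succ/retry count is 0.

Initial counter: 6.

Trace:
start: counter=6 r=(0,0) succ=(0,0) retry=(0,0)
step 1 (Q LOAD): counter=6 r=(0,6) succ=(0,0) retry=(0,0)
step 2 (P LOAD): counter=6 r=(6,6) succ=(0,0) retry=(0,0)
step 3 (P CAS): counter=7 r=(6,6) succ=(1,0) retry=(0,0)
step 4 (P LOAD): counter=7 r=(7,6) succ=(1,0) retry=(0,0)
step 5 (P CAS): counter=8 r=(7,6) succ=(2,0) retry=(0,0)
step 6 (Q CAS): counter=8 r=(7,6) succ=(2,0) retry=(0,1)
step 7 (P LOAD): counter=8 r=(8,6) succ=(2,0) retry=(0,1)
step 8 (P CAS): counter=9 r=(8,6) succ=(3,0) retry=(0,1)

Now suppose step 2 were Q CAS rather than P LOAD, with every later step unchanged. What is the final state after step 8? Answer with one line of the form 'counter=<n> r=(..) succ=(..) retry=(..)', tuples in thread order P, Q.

counter=9 r=(8,6) succ=(2,1) retry=(1,1)

(re-executing from step 2 with the substitution; state before step 2: counter=6 r=(0,6) succ=(0,0) retry=(0,0))
step 2 (Q CAS): counter=7 r=(0,6) succ=(0,1) retry=(0,0)
step 3 (P CAS): counter=7 r=(0,6) succ=(0,1) retry=(1,0)
step 4 (P LOAD): counter=7 r=(7,6) succ=(0,1) retry=(1,0)
step 5 (P CAS): counter=8 r=(7,6) succ=(1,1) retry=(1,0)
step 6 (Q CAS): counter=8 r=(7,6) succ=(1,1) retry=(1,1)
step 7 (P LOAD): counter=8 r=(8,6) succ=(1,1) retry=(1,1)
step 8 (P CAS): counter=9 r=(8,6) succ=(2,1) retry=(1,1)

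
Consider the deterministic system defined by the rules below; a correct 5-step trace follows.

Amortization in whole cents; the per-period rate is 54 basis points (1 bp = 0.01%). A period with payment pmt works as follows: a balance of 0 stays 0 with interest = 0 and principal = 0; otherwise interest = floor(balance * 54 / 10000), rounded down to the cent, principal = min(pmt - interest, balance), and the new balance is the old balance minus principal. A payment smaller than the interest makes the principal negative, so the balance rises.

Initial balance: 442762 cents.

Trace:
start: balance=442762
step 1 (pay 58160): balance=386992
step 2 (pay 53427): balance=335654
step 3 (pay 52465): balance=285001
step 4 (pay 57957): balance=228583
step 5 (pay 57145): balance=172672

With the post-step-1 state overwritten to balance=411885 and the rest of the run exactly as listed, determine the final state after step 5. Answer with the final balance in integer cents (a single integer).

state after step 1 := balance=411885
step 2 (pay 53427): balance=360682
step 3 (pay 52465): balance=310164
step 4 (pay 57957): balance=253881
step 5 (pay 57145): balance=198106

198106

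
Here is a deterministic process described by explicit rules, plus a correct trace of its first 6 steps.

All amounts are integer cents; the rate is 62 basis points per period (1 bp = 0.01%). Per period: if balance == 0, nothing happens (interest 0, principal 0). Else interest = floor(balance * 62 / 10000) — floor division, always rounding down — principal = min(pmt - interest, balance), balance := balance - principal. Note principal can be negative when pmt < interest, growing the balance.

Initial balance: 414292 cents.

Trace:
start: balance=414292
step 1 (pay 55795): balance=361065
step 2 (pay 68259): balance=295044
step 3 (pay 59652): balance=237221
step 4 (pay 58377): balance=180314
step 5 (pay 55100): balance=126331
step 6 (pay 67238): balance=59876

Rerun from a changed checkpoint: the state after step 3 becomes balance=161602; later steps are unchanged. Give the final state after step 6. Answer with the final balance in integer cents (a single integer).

0

state after step 3 := balance=161602
step 4 (pay 58377): balance=104226
step 5 (pay 55100): balance=49772
step 6 (pay 67238): balance=0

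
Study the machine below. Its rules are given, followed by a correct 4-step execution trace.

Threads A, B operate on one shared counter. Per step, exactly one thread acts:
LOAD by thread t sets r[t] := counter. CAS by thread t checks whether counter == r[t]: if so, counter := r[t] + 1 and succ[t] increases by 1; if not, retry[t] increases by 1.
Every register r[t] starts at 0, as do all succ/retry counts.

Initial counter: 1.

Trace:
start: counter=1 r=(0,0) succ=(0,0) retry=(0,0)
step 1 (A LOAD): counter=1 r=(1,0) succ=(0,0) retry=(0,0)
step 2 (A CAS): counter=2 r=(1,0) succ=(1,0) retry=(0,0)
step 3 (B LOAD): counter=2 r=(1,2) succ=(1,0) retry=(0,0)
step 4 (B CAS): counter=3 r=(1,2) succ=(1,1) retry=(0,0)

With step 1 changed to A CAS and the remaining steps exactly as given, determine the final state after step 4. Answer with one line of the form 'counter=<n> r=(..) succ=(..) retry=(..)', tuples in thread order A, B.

(re-executing from step 1 with the substitution; state before step 1: counter=1 r=(0,0) succ=(0,0) retry=(0,0))
step 1 (A CAS): counter=1 r=(0,0) succ=(0,0) retry=(1,0)
step 2 (A CAS): counter=1 r=(0,0) succ=(0,0) retry=(2,0)
step 3 (B LOAD): counter=1 r=(0,1) succ=(0,0) retry=(2,0)
step 4 (B CAS): counter=2 r=(0,1) succ=(0,1) retry=(2,0)

counter=2 r=(0,1) succ=(0,1) retry=(2,0)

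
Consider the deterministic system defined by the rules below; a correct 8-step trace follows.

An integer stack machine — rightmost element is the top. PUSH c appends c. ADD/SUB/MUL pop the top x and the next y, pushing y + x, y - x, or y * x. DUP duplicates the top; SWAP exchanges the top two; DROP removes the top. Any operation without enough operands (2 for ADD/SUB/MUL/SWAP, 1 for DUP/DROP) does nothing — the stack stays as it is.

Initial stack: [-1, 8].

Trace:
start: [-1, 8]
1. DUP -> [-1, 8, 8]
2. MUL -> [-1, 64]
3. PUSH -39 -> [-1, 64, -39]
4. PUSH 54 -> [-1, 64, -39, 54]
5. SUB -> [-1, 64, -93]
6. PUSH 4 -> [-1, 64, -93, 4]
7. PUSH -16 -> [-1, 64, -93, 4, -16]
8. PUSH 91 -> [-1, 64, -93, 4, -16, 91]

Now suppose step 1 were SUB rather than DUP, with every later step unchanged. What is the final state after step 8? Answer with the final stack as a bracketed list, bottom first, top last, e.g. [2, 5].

[-9, -93, 4, -16, 91]

(re-executing from step 1 with the substitution; state before step 1: [-1, 8])
1. SUB -> [-9]
2. MUL -> [-9]
3. PUSH -39 -> [-9, -39]
4. PUSH 54 -> [-9, -39, 54]
5. SUB -> [-9, -93]
6. PUSH 4 -> [-9, -93, 4]
7. PUSH -16 -> [-9, -93, 4, -16]
8. PUSH 91 -> [-9, -93, 4, -16, 91]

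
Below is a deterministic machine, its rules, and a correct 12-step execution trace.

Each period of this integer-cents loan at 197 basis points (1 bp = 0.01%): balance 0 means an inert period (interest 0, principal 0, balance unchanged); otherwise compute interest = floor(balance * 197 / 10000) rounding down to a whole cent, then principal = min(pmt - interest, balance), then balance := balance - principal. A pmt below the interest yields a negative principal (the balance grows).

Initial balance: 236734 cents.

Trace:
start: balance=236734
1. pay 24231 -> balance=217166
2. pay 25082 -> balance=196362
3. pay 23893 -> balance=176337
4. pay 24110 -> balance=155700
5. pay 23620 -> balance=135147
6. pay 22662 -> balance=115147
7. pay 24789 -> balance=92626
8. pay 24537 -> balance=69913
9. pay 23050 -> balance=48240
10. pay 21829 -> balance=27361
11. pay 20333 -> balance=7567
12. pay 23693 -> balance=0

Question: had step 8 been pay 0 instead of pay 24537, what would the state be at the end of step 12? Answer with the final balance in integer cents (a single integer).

(re-executing from step 8 with the substitution; state before step 8: balance=92626)
8. pay 0 -> balance=94450
9. pay 23050 -> balance=73260
10. pay 21829 -> balance=52874
11. pay 20333 -> balance=33582
12. pay 23693 -> balance=10550

10550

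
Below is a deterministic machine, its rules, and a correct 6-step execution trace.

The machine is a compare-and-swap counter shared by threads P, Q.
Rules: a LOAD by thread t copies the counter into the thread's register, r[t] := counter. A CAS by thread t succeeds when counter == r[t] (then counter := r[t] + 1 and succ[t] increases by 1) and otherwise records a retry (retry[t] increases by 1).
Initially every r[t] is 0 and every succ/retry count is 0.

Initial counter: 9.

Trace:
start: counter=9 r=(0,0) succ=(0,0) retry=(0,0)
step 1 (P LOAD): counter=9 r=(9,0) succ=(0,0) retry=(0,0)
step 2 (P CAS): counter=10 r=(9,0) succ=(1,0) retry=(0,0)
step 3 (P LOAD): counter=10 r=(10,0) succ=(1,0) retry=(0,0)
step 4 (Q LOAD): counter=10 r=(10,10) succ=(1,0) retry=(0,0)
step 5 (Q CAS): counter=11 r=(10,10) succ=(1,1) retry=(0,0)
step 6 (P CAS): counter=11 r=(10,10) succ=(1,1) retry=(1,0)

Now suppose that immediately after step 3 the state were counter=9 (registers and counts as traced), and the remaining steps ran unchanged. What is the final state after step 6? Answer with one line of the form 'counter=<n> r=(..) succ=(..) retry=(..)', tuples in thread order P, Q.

counter=11 r=(10,9) succ=(2,1) retry=(0,0)

state after step 3 := counter=9 r=(10,0) succ=(1,0) retry=(0,0)
step 4 (Q LOAD): counter=9 r=(10,9) succ=(1,0) retry=(0,0)
step 5 (Q CAS): counter=10 r=(10,9) succ=(1,1) retry=(0,0)
step 6 (P CAS): counter=11 r=(10,9) succ=(2,1) retry=(0,0)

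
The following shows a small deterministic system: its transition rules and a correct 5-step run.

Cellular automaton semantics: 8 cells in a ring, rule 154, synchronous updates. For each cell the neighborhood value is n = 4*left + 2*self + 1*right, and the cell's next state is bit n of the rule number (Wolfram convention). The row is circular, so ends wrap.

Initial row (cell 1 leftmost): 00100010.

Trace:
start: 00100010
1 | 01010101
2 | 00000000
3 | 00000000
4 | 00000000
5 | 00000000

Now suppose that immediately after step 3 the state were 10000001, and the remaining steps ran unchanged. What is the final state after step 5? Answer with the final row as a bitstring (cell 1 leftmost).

state after step 3 := 10000001
4 | 01000011
5 | 00100110

00100110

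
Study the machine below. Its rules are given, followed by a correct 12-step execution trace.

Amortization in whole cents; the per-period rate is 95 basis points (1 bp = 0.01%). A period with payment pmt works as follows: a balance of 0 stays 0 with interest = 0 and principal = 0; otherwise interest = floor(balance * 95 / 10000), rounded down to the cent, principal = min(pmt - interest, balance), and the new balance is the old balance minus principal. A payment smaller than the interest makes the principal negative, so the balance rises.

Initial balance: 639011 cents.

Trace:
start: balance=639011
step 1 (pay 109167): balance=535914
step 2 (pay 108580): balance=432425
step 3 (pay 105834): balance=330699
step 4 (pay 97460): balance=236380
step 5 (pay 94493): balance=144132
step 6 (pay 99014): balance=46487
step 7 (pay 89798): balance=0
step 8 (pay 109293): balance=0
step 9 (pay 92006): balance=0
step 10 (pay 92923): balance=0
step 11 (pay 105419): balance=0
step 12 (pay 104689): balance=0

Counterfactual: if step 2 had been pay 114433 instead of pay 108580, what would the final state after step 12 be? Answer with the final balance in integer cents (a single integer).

0

(re-executing from step 2 with the substitution; state before step 2: balance=535914)
step 2 (pay 114433): balance=426572
step 3 (pay 105834): balance=324790
step 4 (pay 97460): balance=230415
step 5 (pay 94493): balance=138110
step 6 (pay 99014): balance=40408
step 7 (pay 89798): balance=0
step 8 (pay 109293): balance=0
step 9 (pay 92006): balance=0
step 10 (pay 92923): balance=0
step 11 (pay 105419): balance=0
step 12 (pay 104689): balance=0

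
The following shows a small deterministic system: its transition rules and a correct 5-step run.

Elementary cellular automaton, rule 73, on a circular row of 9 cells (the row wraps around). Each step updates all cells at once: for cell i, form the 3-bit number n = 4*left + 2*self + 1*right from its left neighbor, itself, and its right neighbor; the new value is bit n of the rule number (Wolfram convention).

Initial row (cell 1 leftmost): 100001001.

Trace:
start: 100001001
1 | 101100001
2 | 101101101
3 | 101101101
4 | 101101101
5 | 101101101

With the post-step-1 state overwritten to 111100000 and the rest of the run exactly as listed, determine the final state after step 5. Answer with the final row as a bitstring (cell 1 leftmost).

state after step 1 := 111100000
2 | 100101110
3 | 000001010
4 | 111100000
5 | 100101110

100101110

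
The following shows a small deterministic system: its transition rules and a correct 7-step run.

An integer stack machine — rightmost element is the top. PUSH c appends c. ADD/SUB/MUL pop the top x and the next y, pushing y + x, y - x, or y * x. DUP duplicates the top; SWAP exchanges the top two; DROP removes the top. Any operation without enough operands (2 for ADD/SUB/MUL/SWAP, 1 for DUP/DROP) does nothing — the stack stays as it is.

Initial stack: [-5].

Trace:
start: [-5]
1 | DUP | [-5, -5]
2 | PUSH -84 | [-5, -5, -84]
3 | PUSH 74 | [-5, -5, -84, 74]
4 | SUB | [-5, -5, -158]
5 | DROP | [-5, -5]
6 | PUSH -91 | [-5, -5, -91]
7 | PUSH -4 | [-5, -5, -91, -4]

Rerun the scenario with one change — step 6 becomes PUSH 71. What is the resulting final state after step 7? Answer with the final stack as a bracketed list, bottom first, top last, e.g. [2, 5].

(re-executing from step 6 with the substitution; state before step 6: [-5, -5])
6 | PUSH 71 | [-5, -5, 71]
7 | PUSH -4 | [-5, -5, 71, -4]

[-5, -5, 71, -4]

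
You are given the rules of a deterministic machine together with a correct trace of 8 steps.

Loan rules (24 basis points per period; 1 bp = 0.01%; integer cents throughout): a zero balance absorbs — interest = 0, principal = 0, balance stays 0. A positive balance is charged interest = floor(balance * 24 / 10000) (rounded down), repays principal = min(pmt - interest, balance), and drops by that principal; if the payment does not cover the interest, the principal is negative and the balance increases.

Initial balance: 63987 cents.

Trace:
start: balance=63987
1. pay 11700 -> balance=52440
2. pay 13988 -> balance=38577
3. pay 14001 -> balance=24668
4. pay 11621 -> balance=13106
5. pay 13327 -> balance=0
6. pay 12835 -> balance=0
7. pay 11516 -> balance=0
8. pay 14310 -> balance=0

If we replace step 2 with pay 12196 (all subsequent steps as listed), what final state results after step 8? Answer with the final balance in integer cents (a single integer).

(re-executing from step 2 with the substitution; state before step 2: balance=52440)
2. pay 12196 -> balance=40369
3. pay 14001 -> balance=26464
4. pay 11621 -> balance=14906
5. pay 13327 -> balance=1614
6. pay 12835 -> balance=0
7. pay 11516 -> balance=0
8. pay 14310 -> balance=0

0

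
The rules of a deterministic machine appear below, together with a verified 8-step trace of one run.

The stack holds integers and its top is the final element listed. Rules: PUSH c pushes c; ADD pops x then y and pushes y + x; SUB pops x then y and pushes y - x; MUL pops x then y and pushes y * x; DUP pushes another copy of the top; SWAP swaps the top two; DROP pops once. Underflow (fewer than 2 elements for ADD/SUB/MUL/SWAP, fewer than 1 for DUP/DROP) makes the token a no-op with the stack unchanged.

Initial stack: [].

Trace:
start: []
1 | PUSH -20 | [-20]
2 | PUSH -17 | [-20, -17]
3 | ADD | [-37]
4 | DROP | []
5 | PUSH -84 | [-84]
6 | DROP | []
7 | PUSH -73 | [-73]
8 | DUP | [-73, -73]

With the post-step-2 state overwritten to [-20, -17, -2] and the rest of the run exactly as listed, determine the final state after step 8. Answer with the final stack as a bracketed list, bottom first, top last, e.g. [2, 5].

state after step 2 := [-20, -17, -2]
3 | ADD | [-20, -19]
4 | DROP | [-20]
5 | PUSH -84 | [-20, -84]
6 | DROP | [-20]
7 | PUSH -73 | [-20, -73]
8 | DUP | [-20, -73, -73]

[-20, -73, -73]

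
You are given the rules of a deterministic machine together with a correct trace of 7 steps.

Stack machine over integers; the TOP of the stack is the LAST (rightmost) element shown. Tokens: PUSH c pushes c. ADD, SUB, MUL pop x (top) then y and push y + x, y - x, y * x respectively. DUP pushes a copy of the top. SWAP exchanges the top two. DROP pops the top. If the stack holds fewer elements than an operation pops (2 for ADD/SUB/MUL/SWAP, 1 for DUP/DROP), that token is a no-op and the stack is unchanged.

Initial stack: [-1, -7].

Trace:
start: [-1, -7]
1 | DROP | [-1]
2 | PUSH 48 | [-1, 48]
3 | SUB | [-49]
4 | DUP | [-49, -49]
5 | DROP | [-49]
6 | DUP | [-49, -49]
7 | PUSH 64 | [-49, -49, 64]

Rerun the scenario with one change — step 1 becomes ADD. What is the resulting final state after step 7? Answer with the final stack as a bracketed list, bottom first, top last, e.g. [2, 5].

(re-executing from step 1 with the substitution; state before step 1: [-1, -7])
1 | ADD | [-8]
2 | PUSH 48 | [-8, 48]
3 | SUB | [-56]
4 | DUP | [-56, -56]
5 | DROP | [-56]
6 | DUP | [-56, -56]
7 | PUSH 64 | [-56, -56, 64]

[-56, -56, 64]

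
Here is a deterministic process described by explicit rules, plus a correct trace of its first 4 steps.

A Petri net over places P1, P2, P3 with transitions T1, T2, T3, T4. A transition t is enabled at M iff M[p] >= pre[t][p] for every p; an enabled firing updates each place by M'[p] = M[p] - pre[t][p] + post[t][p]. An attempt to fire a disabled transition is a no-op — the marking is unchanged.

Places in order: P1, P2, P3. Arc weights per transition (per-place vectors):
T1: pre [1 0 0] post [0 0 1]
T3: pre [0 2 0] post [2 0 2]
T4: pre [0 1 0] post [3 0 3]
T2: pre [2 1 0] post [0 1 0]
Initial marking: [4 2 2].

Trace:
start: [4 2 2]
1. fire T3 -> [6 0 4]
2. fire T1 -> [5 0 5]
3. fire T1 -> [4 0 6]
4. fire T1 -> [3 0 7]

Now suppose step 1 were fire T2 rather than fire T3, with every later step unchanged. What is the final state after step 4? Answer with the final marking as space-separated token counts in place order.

0 2 4

(re-executing from step 1 with the substitution; state before step 1: [4 2 2])
1. fire T2 -> [2 2 2]
2. fire T1 -> [1 2 3]
3. fire T1 -> [0 2 4]
4. fire T1 -> [0 2 4]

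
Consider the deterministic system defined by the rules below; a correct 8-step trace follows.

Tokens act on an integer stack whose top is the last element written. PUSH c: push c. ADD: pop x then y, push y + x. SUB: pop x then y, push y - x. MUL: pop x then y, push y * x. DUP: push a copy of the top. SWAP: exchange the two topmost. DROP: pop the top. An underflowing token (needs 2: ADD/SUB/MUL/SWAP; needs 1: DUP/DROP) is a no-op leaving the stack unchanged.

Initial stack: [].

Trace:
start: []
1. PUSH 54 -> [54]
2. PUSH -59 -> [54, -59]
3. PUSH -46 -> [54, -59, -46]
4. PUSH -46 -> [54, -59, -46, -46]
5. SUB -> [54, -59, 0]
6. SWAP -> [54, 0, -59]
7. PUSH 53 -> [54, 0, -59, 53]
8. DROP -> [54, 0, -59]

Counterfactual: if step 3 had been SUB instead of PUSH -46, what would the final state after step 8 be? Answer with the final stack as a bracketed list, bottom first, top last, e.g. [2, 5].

(re-executing from step 3 with the substitution; state before step 3: [54, -59])
3. SUB -> [113]
4. PUSH -46 -> [113, -46]
5. SUB -> [159]
6. SWAP -> [159]
7. PUSH 53 -> [159, 53]
8. DROP -> [159]

[159]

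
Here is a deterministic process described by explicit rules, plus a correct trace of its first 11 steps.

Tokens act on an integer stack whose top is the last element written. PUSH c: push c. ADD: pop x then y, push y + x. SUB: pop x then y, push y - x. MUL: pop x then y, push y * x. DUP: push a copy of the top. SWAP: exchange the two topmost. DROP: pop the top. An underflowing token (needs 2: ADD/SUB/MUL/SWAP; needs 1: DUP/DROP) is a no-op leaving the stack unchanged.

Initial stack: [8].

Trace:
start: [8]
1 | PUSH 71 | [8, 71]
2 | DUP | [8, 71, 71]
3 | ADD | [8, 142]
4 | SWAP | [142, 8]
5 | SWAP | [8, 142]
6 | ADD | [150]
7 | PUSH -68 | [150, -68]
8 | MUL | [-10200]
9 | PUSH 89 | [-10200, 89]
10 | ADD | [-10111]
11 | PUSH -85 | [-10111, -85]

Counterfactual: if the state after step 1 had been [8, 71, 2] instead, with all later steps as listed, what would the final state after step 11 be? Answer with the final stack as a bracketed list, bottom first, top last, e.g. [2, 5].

state after step 1 := [8, 71, 2]
2 | DUP | [8, 71, 2, 2]
3 | ADD | [8, 71, 4]
4 | SWAP | [8, 4, 71]
5 | SWAP | [8, 71, 4]
6 | ADD | [8, 75]
7 | PUSH -68 | [8, 75, -68]
8 | MUL | [8, -5100]
9 | PUSH 89 | [8, -5100, 89]
10 | ADD | [8, -5011]
11 | PUSH -85 | [8, -5011, -85]

[8, -5011, -85]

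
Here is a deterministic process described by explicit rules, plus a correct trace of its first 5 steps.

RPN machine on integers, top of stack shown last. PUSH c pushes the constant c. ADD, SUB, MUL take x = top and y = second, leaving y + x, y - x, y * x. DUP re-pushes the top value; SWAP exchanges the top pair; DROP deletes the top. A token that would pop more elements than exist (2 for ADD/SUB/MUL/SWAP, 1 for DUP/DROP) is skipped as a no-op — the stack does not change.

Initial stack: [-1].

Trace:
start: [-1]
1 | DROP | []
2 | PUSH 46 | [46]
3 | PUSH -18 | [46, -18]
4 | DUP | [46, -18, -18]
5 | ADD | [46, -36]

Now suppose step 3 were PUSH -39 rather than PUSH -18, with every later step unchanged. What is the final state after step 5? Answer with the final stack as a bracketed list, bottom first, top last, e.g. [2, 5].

(re-executing from step 3 with the substitution; state before step 3: [46])
3 | PUSH -39 | [46, -39]
4 | DUP | [46, -39, -39]
5 | ADD | [46, -78]

[46, -78]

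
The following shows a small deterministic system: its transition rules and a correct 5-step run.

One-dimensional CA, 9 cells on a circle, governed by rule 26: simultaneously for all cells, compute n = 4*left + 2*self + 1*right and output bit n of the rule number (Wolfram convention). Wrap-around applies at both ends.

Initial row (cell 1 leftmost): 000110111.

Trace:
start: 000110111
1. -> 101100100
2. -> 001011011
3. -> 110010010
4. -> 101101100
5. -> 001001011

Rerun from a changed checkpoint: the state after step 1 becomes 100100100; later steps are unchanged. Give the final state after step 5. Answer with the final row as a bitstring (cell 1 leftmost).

001001001

state after step 1 := 100100100
2. -> 011011011
3. -> 010010010
4. -> 101101101
5. -> 001001001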